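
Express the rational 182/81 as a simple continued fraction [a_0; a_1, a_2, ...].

Run the Euclidean algorithm on 182 and 81; the successive quotients are the partial quotients a_0, a_1, ... (each step inverts the fractional part left over by the previous one):
  182 = 2*81 + 20, so a_0 = 2.
  81 = 4*20 + 1, so a_1 = 4.
  20 = 20*1 + 0, so a_2 = 20.
The remainder reaches 0 after 3 divisions, so the expansion has 3 partial quotients, read off in order.

[2; 4, 20]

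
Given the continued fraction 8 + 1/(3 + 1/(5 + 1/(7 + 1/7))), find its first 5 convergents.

Using the convergent recurrence p_i = a_i*p_{i-1} + p_{i-2}, q_i = a_i*q_{i-1} + q_{i-2} with p_{-2}=0, p_{-1}=1, q_{-2}=1, q_{-1}=0:
  i=0: a_0=8, p_0 = 8*1 + 0 = 8, q_0 = 8*0 + 1 = 1.
  i=1: a_1=3, p_1 = 3*8 + 1 = 25, q_1 = 3*1 + 0 = 3.
  i=2: a_2=5, p_2 = 5*25 + 8 = 133, q_2 = 5*3 + 1 = 16.
  i=3: a_3=7, p_3 = 7*133 + 25 = 956, q_3 = 7*16 + 3 = 115.
  i=4: a_4=7, p_4 = 7*956 + 133 = 6825, q_4 = 7*115 + 16 = 821.

8/1, 25/3, 133/16, 956/115, 6825/821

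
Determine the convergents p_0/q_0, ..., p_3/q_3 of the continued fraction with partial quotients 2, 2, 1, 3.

2/1, 5/2, 7/3, 26/11

Using the convergent recurrence p_i = a_i*p_{i-1} + p_{i-2}, q_i = a_i*q_{i-1} + q_{i-2} with p_{-2}=0, p_{-1}=1, q_{-2}=1, q_{-1}=0:
  i=0: a_0=2, p_0 = 2*1 + 0 = 2, q_0 = 2*0 + 1 = 1.
  i=1: a_1=2, p_1 = 2*2 + 1 = 5, q_1 = 2*1 + 0 = 2.
  i=2: a_2=1, p_2 = 1*5 + 2 = 7, q_2 = 1*2 + 1 = 3.
  i=3: a_3=3, p_3 = 3*7 + 5 = 26, q_3 = 3*3 + 2 = 11.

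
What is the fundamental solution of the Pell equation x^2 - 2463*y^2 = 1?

First expand sqrt(2463) as a continued fraction. With x_i = (sqrt(2463) + m_i)/d_i and (m_0, d_0) = (0, 1): a_0 = floor(sqrt(2463)) = 49, since 49^2 = 2401 <= 2463 < 2500 = 50^2.
Iterate m_{i+1} = d_i*a_i - m_i, d_{i+1} = (2463 - m_{i+1}^2)/d_i, a_{i+1} = floor((a_0 + m_{i+1})/d_{i+1}):
  m_1 = 1*49 - 0 = 49, d_1 = (2463 - 49^2)/1 = 62/1 = 62, a_1 = floor((49 + 49)/62) = 1.
  m_2 = 62*1 - 49 = 13, d_2 = (2463 - 13^2)/62 = 2294/62 = 37, a_2 = floor((49 + 13)/37) = 1.
  m_3 = 37*1 - 13 = 24, d_3 = (2463 - 24^2)/37 = 1887/37 = 51, a_3 = floor((49 + 24)/51) = 1.
  m_4 = 51*1 - 24 = 27, d_4 = (2463 - 27^2)/51 = 1734/51 = 34, a_4 = floor((49 + 27)/34) = 2.
  m_5 = 34*2 - 27 = 41, d_5 = (2463 - 41^2)/34 = 782/34 = 23, a_5 = floor((49 + 41)/23) = 3.
  m_6 = 23*3 - 41 = 28, d_6 = (2463 - 28^2)/23 = 1679/23 = 73, a_6 = floor((49 + 28)/73) = 1.
  m_7 = 73*1 - 28 = 45, d_7 = (2463 - 45^2)/73 = 438/73 = 6, a_7 = floor((49 + 45)/6) = 15.
  m_8 = 6*15 - 45 = 45, d_8 = (2463 - 45^2)/6 = 438/6 = 73, a_8 = floor((49 + 45)/73) = 1.
  m_9 = 73*1 - 45 = 28, d_9 = (2463 - 28^2)/73 = 1679/73 = 23, a_9 = floor((49 + 28)/23) = 3.
  m_10 = 23*3 - 28 = 41, d_10 = (2463 - 41^2)/23 = 782/23 = 34, a_10 = floor((49 + 41)/34) = 2.
  m_11 = 34*2 - 41 = 27, d_11 = (2463 - 27^2)/34 = 1734/34 = 51, a_11 = floor((49 + 27)/51) = 1.
  m_12 = 51*1 - 27 = 24, d_12 = (2463 - 24^2)/51 = 1887/51 = 37, a_12 = floor((49 + 24)/37) = 1.
  m_13 = 37*1 - 24 = 13, d_13 = (2463 - 13^2)/37 = 2294/37 = 62, a_13 = floor((49 + 13)/62) = 1.
  m_14 = 62*1 - 13 = 49, d_14 = (2463 - 49^2)/62 = 62/62 = 1, a_14 = floor((49 + 49)/1) = 98.
  m_15 = 1*98 - 49 = 49, d_15 = (2463 - 49^2)/1 = 62/1 = 62: (m_15, d_15) = (m_1, d_1) = (49, 62), so from here the quotients repeat a_1, ..., a_14; the period length is 14.
So sqrt(2463) = [49; (1, 1, 1, 2, 3, 1, 15, 1, 3, 2, 1, 1, 1, 98)] with period length k = 14.
k is even, so the fundamental solution of x^2 - 2463y^2 = 1 is (p_{k-1}, q_{k-1}) = (p_13, q_13); compute convergents through index 13.
Convergents (p_i = a_i*p_{i-1} + p_{i-2}, q_i = a_i*q_{i-1} + q_{i-2} with p_{-2}=0, p_{-1}=1, q_{-2}=1, q_{-1}=0):
  i=0: a_0=49, p_0 = 49*1 + 0 = 49, q_0 = 49*0 + 1 = 1.
  i=1: a_1=1, p_1 = 1*49 + 1 = 50, q_1 = 1*1 + 0 = 1.
  i=2: a_2=1, p_2 = 1*50 + 49 = 99, q_2 = 1*1 + 1 = 2.
  i=3: a_3=1, p_3 = 1*99 + 50 = 149, q_3 = 1*2 + 1 = 3.
  i=4: a_4=2, p_4 = 2*149 + 99 = 397, q_4 = 2*3 + 2 = 8.
  i=5: a_5=3, p_5 = 3*397 + 149 = 1340, q_5 = 3*8 + 3 = 27.
  i=6: a_6=1, p_6 = 1*1340 + 397 = 1737, q_6 = 1*27 + 8 = 35.
  i=7: a_7=15, p_7 = 15*1737 + 1340 = 27395, q_7 = 15*35 + 27 = 552.
  i=8: a_8=1, p_8 = 1*27395 + 1737 = 29132, q_8 = 1*552 + 35 = 587.
  i=9: a_9=3, p_9 = 3*29132 + 27395 = 114791, q_9 = 3*587 + 552 = 2313.
  i=10: a_10=2, p_10 = 2*114791 + 29132 = 258714, q_10 = 2*2313 + 587 = 5213.
  i=11: a_11=1, p_11 = 1*258714 + 114791 = 373505, q_11 = 1*5213 + 2313 = 7526.
  i=12: a_12=1, p_12 = 1*373505 + 258714 = 632219, q_12 = 1*7526 + 5213 = 12739.
  i=13: a_13=1, p_13 = 1*632219 + 373505 = 1005724, q_13 = 1*12739 + 7526 = 20265.
Check: 1005724^2 - 2463*20265^2 = 1011480764176 - 1011480764175 = 1, so (x, y) = (1005724, 20265) solves the equation, and by the theorem it is the least positive solution.

(x, y) = (1005724, 20265)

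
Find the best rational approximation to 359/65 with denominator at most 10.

Expand x = 359/65 as a continued fraction with the Euclidean algorithm:
  359 = 5*65 + 34, so a_0 = 5.
  65 = 1*34 + 31, so a_1 = 1.
  34 = 1*31 + 3, so a_2 = 1.
  31 = 10*3 + 1, so a_3 = 10.
  3 = 3*1 + 0, so a_4 = 3.
so x = [5; 1, 1, 10, 3].
Convergents (p_i = a_i*p_{i-1} + p_{i-2}, q_i = a_i*q_{i-1} + q_{i-2} with p_{-2}=0, p_{-1}=1, q_{-2}=1, q_{-1}=0), until the denominator exceeds 10:
  i=0: a_0=5, p_0 = 5*1 + 0 = 5, q_0 = 5*0 + 1 = 1.
  i=1: a_1=1, p_1 = 1*5 + 1 = 6, q_1 = 1*1 + 0 = 1.
  i=2: a_2=1, p_2 = 1*6 + 5 = 11, q_2 = 1*1 + 1 = 2.
  i=3: a_3=10, p_3 = 10*11 + 6 = 116, q_3 = 10*2 + 1 = 21.
q_3 = 21 > 10, so the last convergent with denominator <= 10 is p_2/q_2 = 11/2.
The closest fraction with denominator <= 10 is either p_2/q_2 or the intermediate fraction (k*p_2 + p_1)/(k*q_2 + q_1) with the largest k >= 1 whose denominator stays <= 10; these approach x as k grows, and every other convergent or intermediate fraction in range is farther away.
Largest k: floor((10 - q_1)/q_2) = floor((10 - 1)/2) = 4.
That gives (4*11 + 6)/(4*2 + 1) = 50/9.
Compare the errors: |x - 11/2| = |359*2 - 11*65|/(65*2) = 3/130, and |x - 50/9| = |359*9 - 50*65|/(65*9) = 19/585.
Cross-multiplying, 3*585 = 1755 < 2470 = 19*130, so 3/130 is smaller: the convergent 11/2 is closer to x than 50/9.

11/2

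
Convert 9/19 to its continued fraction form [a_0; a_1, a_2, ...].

[0; 2, 9]

Run the Euclidean algorithm on 9 and 19; the successive quotients are the partial quotients a_0, a_1, ... (each step inverts the fractional part left over by the previous one):
  9 = 0*19 + 9, so a_0 = 0.
  19 = 2*9 + 1, so a_1 = 2.
  9 = 9*1 + 0, so a_2 = 9.
The remainder reaches 0 after 3 divisions, so the expansion has 3 partial quotients, read off in order.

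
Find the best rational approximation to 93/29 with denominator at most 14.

16/5

Expand x = 93/29 as a continued fraction with the Euclidean algorithm:
  93 = 3*29 + 6, so a_0 = 3.
  29 = 4*6 + 5, so a_1 = 4.
  6 = 1*5 + 1, so a_2 = 1.
  5 = 5*1 + 0, so a_3 = 5.
so x = [3; 4, 1, 5].
Convergents (p_i = a_i*p_{i-1} + p_{i-2}, q_i = a_i*q_{i-1} + q_{i-2} with p_{-2}=0, p_{-1}=1, q_{-2}=1, q_{-1}=0), until the denominator exceeds 14:
  i=0: a_0=3, p_0 = 3*1 + 0 = 3, q_0 = 3*0 + 1 = 1.
  i=1: a_1=4, p_1 = 4*3 + 1 = 13, q_1 = 4*1 + 0 = 4.
  i=2: a_2=1, p_2 = 1*13 + 3 = 16, q_2 = 1*4 + 1 = 5.
  i=3: a_3=5, p_3 = 5*16 + 13 = 93, q_3 = 5*5 + 4 = 29.
q_3 = 29 > 14, so the last convergent with denominator <= 14 is p_2/q_2 = 16/5.
The closest fraction with denominator <= 14 is either p_2/q_2 or the intermediate fraction (k*p_2 + p_1)/(k*q_2 + q_1) with the largest k >= 1 whose denominator stays <= 14; these approach x as k grows, and every other convergent or intermediate fraction in range is farther away.
Largest k: floor((14 - q_1)/q_2) = floor((14 - 4)/5) = 2.
That gives (2*16 + 13)/(2*5 + 4) = 45/14.
Compare the errors: |x - 16/5| = |93*5 - 16*29|/(29*5) = 1/145, and |x - 45/14| = |93*14 - 45*29|/(29*14) = 3/406.
Cross-multiplying, 1*406 = 406 < 435 = 3*145, so 1/145 is smaller: the convergent 16/5 is closer to x than 45/14.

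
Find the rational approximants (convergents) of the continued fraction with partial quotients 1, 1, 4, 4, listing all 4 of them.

Using the convergent recurrence p_i = a_i*p_{i-1} + p_{i-2}, q_i = a_i*q_{i-1} + q_{i-2} with p_{-2}=0, p_{-1}=1, q_{-2}=1, q_{-1}=0:
  i=0: a_0=1, p_0 = 1*1 + 0 = 1, q_0 = 1*0 + 1 = 1.
  i=1: a_1=1, p_1 = 1*1 + 1 = 2, q_1 = 1*1 + 0 = 1.
  i=2: a_2=4, p_2 = 4*2 + 1 = 9, q_2 = 4*1 + 1 = 5.
  i=3: a_3=4, p_3 = 4*9 + 2 = 38, q_3 = 4*5 + 1 = 21.

1/1, 2/1, 9/5, 38/21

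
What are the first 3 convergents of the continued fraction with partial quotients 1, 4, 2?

Using the convergent recurrence p_i = a_i*p_{i-1} + p_{i-2}, q_i = a_i*q_{i-1} + q_{i-2} with p_{-2}=0, p_{-1}=1, q_{-2}=1, q_{-1}=0:
  i=0: a_0=1, p_0 = 1*1 + 0 = 1, q_0 = 1*0 + 1 = 1.
  i=1: a_1=4, p_1 = 4*1 + 1 = 5, q_1 = 4*1 + 0 = 4.
  i=2: a_2=2, p_2 = 2*5 + 1 = 11, q_2 = 2*4 + 1 = 9.

1/1, 5/4, 11/9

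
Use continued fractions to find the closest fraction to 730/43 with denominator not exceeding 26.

441/26

Expand x = 730/43 as a continued fraction with the Euclidean algorithm:
  730 = 16*43 + 42, so a_0 = 16.
  43 = 1*42 + 1, so a_1 = 1.
  42 = 42*1 + 0, so a_2 = 42.
so x = [16; 1, 42].
Convergents (p_i = a_i*p_{i-1} + p_{i-2}, q_i = a_i*q_{i-1} + q_{i-2} with p_{-2}=0, p_{-1}=1, q_{-2}=1, q_{-1}=0), until the denominator exceeds 26:
  i=0: a_0=16, p_0 = 16*1 + 0 = 16, q_0 = 16*0 + 1 = 1.
  i=1: a_1=1, p_1 = 1*16 + 1 = 17, q_1 = 1*1 + 0 = 1.
  i=2: a_2=42, p_2 = 42*17 + 16 = 730, q_2 = 42*1 + 1 = 43.
q_2 = 43 > 26, so the last convergent with denominator <= 26 is p_1/q_1 = 17/1.
The closest fraction with denominator <= 26 is either p_1/q_1 or the intermediate fraction (k*p_1 + p_0)/(k*q_1 + q_0) with the largest k >= 1 whose denominator stays <= 26; these approach x as k grows, and every other convergent or intermediate fraction in range is farther away.
Largest k: floor((26 - q_0)/q_1) = floor((26 - 1)/1) = 25.
That gives (25*17 + 16)/(25*1 + 1) = 441/26.
Compare the errors: |x - 17/1| = |730*1 - 17*43|/(43*1) = 1/43, and |x - 441/26| = |730*26 - 441*43|/(43*26) = 17/1118.
Cross-multiplying, 17*43 = 731 < 1118 = 1*1118, so 17/1118 is smaller: the intermediate fraction 441/26 is closer to x than 17/1.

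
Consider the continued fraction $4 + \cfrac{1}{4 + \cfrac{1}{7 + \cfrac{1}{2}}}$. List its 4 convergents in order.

4/1, 17/4, 123/29, 263/62

Using the convergent recurrence p_i = a_i*p_{i-1} + p_{i-2}, q_i = a_i*q_{i-1} + q_{i-2} with p_{-2}=0, p_{-1}=1, q_{-2}=1, q_{-1}=0:
  i=0: a_0=4, p_0 = 4*1 + 0 = 4, q_0 = 4*0 + 1 = 1.
  i=1: a_1=4, p_1 = 4*4 + 1 = 17, q_1 = 4*1 + 0 = 4.
  i=2: a_2=7, p_2 = 7*17 + 4 = 123, q_2 = 7*4 + 1 = 29.
  i=3: a_3=2, p_3 = 2*123 + 17 = 263, q_3 = 2*29 + 4 = 62.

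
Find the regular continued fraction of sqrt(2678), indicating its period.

Write x_i = (sqrt(2678) + m_i)/d_i with (m_0, d_0) = (0, 1). a_0 = floor(sqrt(2678)) = 51, since 51^2 = 2601 <= 2678 < 2704 = 52^2.
Iterate m_{i+1} = d_i*a_i - m_i, d_{i+1} = (2678 - m_{i+1}^2)/d_i, a_{i+1} = floor((a_0 + m_{i+1})/d_{i+1}):
  m_1 = 1*51 - 0 = 51, d_1 = (2678 - 51^2)/1 = 77/1 = 77, a_1 = floor((51 + 51)/77) = 1.
  m_2 = 77*1 - 51 = 26, d_2 = (2678 - 26^2)/77 = 2002/77 = 26, a_2 = floor((51 + 26)/26) = 2.
  m_3 = 26*2 - 26 = 26, d_3 = (2678 - 26^2)/26 = 2002/26 = 77, a_3 = floor((51 + 26)/77) = 1.
  m_4 = 77*1 - 26 = 51, d_4 = (2678 - 51^2)/77 = 77/77 = 1, a_4 = floor((51 + 51)/1) = 102.
  m_5 = 1*102 - 51 = 51, d_5 = (2678 - 51^2)/1 = 77/1 = 77: (m_5, d_5) = (m_1, d_1) = (51, 77), so from here the quotients repeat a_1, ..., a_4; the period length is 4.
Hence the expansion of sqrt(2678) is a_0 = 51 followed by the repeating block 1, 2, 1, 102 (period 4).

[51; (1, 2, 1, 102)]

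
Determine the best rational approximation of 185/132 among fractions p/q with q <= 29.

Expand x = 185/132 as a continued fraction with the Euclidean algorithm:
  185 = 1*132 + 53, so a_0 = 1.
  132 = 2*53 + 26, so a_1 = 2.
  53 = 2*26 + 1, so a_2 = 2.
  26 = 26*1 + 0, so a_3 = 26.
so x = [1; 2, 2, 26].
Convergents (p_i = a_i*p_{i-1} + p_{i-2}, q_i = a_i*q_{i-1} + q_{i-2} with p_{-2}=0, p_{-1}=1, q_{-2}=1, q_{-1}=0), until the denominator exceeds 29:
  i=0: a_0=1, p_0 = 1*1 + 0 = 1, q_0 = 1*0 + 1 = 1.
  i=1: a_1=2, p_1 = 2*1 + 1 = 3, q_1 = 2*1 + 0 = 2.
  i=2: a_2=2, p_2 = 2*3 + 1 = 7, q_2 = 2*2 + 1 = 5.
  i=3: a_3=26, p_3 = 26*7 + 3 = 185, q_3 = 26*5 + 2 = 132.
q_3 = 132 > 29, so the last convergent with denominator <= 29 is p_2/q_2 = 7/5.
The closest fraction with denominator <= 29 is either p_2/q_2 or the intermediate fraction (k*p_2 + p_1)/(k*q_2 + q_1) with the largest k >= 1 whose denominator stays <= 29; these approach x as k grows, and every other convergent or intermediate fraction in range is farther away.
Largest k: floor((29 - q_1)/q_2) = floor((29 - 2)/5) = 5.
That gives (5*7 + 3)/(5*5 + 2) = 38/27.
Compare the errors: |x - 7/5| = |185*5 - 7*132|/(132*5) = 1/660, and |x - 38/27| = |185*27 - 38*132|/(132*27) = 21/3564.
Cross-multiplying, 1*3564 = 3564 < 13860 = 21*660, so 1/660 is smaller: the convergent 7/5 is closer to x than 38/27.

7/5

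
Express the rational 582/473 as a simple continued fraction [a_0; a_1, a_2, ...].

[1; 4, 2, 1, 17, 2]

Run the Euclidean algorithm on 582 and 473; the successive quotients are the partial quotients a_0, a_1, ... (each step inverts the fractional part left over by the previous one):
  582 = 1*473 + 109, so a_0 = 1.
  473 = 4*109 + 37, so a_1 = 4.
  109 = 2*37 + 35, so a_2 = 2.
  37 = 1*35 + 2, so a_3 = 1.
  35 = 17*2 + 1, so a_4 = 17.
  2 = 2*1 + 0, so a_5 = 2.
The remainder reaches 0 after 6 divisions, so the expansion has 6 partial quotients, read off in order.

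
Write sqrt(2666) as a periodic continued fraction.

Write x_i = (sqrt(2666) + m_i)/d_i with (m_0, d_0) = (0, 1). a_0 = floor(sqrt(2666)) = 51, since 51^2 = 2601 <= 2666 < 2704 = 52^2.
Iterate m_{i+1} = d_i*a_i - m_i, d_{i+1} = (2666 - m_{i+1}^2)/d_i, a_{i+1} = floor((a_0 + m_{i+1})/d_{i+1}):
  m_1 = 1*51 - 0 = 51, d_1 = (2666 - 51^2)/1 = 65/1 = 65, a_1 = floor((51 + 51)/65) = 1.
  m_2 = 65*1 - 51 = 14, d_2 = (2666 - 14^2)/65 = 2470/65 = 38, a_2 = floor((51 + 14)/38) = 1.
  m_3 = 38*1 - 14 = 24, d_3 = (2666 - 24^2)/38 = 2090/38 = 55, a_3 = floor((51 + 24)/55) = 1.
  m_4 = 55*1 - 24 = 31, d_4 = (2666 - 31^2)/55 = 1705/55 = 31, a_4 = floor((51 + 31)/31) = 2.
  m_5 = 31*2 - 31 = 31, d_5 = (2666 - 31^2)/31 = 1705/31 = 55, a_5 = floor((51 + 31)/55) = 1.
  m_6 = 55*1 - 31 = 24, d_6 = (2666 - 24^2)/55 = 2090/55 = 38, a_6 = floor((51 + 24)/38) = 1.
  m_7 = 38*1 - 24 = 14, d_7 = (2666 - 14^2)/38 = 2470/38 = 65, a_7 = floor((51 + 14)/65) = 1.
  m_8 = 65*1 - 14 = 51, d_8 = (2666 - 51^2)/65 = 65/65 = 1, a_8 = floor((51 + 51)/1) = 102.
  m_9 = 1*102 - 51 = 51, d_9 = (2666 - 51^2)/1 = 65/1 = 65: (m_9, d_9) = (m_1, d_1) = (51, 65), so from here the quotients repeat a_1, ..., a_8; the period length is 8.
Hence the expansion of sqrt(2666) is a_0 = 51 followed by the repeating block 1, 1, 1, 2, 1, 1, 1, 102 (period 8).

[51; (1, 1, 1, 2, 1, 1, 1, 102)]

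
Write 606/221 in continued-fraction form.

Run the Euclidean algorithm on 606 and 221; the successive quotients are the partial quotients a_0, a_1, ... (each step inverts the fractional part left over by the previous one):
  606 = 2*221 + 164, so a_0 = 2.
  221 = 1*164 + 57, so a_1 = 1.
  164 = 2*57 + 50, so a_2 = 2.
  57 = 1*50 + 7, so a_3 = 1.
  50 = 7*7 + 1, so a_4 = 7.
  7 = 7*1 + 0, so a_5 = 7.
The remainder reaches 0 after 6 divisions, so the expansion has 6 partial quotients, read off in order.

[2; 1, 2, 1, 7, 7]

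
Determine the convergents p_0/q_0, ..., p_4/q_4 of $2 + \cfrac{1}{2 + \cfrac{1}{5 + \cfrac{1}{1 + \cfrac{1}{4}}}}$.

Using the convergent recurrence p_i = a_i*p_{i-1} + p_{i-2}, q_i = a_i*q_{i-1} + q_{i-2} with p_{-2}=0, p_{-1}=1, q_{-2}=1, q_{-1}=0:
  i=0: a_0=2, p_0 = 2*1 + 0 = 2, q_0 = 2*0 + 1 = 1.
  i=1: a_1=2, p_1 = 2*2 + 1 = 5, q_1 = 2*1 + 0 = 2.
  i=2: a_2=5, p_2 = 5*5 + 2 = 27, q_2 = 5*2 + 1 = 11.
  i=3: a_3=1, p_3 = 1*27 + 5 = 32, q_3 = 1*11 + 2 = 13.
  i=4: a_4=4, p_4 = 4*32 + 27 = 155, q_4 = 4*13 + 11 = 63.

2/1, 5/2, 27/11, 32/13, 155/63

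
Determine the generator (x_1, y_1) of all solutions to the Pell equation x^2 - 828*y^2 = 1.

(x, y) = (1151, 40)

First expand sqrt(828) as a continued fraction. With x_i = (sqrt(828) + m_i)/d_i and (m_0, d_0) = (0, 1): a_0 = floor(sqrt(828)) = 28, since 28^2 = 784 <= 828 < 841 = 29^2.
Iterate m_{i+1} = d_i*a_i - m_i, d_{i+1} = (828 - m_{i+1}^2)/d_i, a_{i+1} = floor((a_0 + m_{i+1})/d_{i+1}):
  m_1 = 1*28 - 0 = 28, d_1 = (828 - 28^2)/1 = 44/1 = 44, a_1 = floor((28 + 28)/44) = 1.
  m_2 = 44*1 - 28 = 16, d_2 = (828 - 16^2)/44 = 572/44 = 13, a_2 = floor((28 + 16)/13) = 3.
  m_3 = 13*3 - 16 = 23, d_3 = (828 - 23^2)/13 = 299/13 = 23, a_3 = floor((28 + 23)/23) = 2.
  m_4 = 23*2 - 23 = 23, d_4 = (828 - 23^2)/23 = 299/23 = 13, a_4 = floor((28 + 23)/13) = 3.
  m_5 = 13*3 - 23 = 16, d_5 = (828 - 16^2)/13 = 572/13 = 44, a_5 = floor((28 + 16)/44) = 1.
  m_6 = 44*1 - 16 = 28, d_6 = (828 - 28^2)/44 = 44/44 = 1, a_6 = floor((28 + 28)/1) = 56.
  m_7 = 1*56 - 28 = 28, d_7 = (828 - 28^2)/1 = 44/1 = 44: (m_7, d_7) = (m_1, d_1) = (28, 44), so from here the quotients repeat a_1, ..., a_6; the period length is 6.
So sqrt(828) = [28; (1, 3, 2, 3, 1, 56)] with period length k = 6.
k is even, so the fundamental solution of x^2 - 828y^2 = 1 is (p_{k-1}, q_{k-1}) = (p_5, q_5); compute convergents through index 5.
Convergents (p_i = a_i*p_{i-1} + p_{i-2}, q_i = a_i*q_{i-1} + q_{i-2} with p_{-2}=0, p_{-1}=1, q_{-2}=1, q_{-1}=0):
  i=0: a_0=28, p_0 = 28*1 + 0 = 28, q_0 = 28*0 + 1 = 1.
  i=1: a_1=1, p_1 = 1*28 + 1 = 29, q_1 = 1*1 + 0 = 1.
  i=2: a_2=3, p_2 = 3*29 + 28 = 115, q_2 = 3*1 + 1 = 4.
  i=3: a_3=2, p_3 = 2*115 + 29 = 259, q_3 = 2*4 + 1 = 9.
  i=4: a_4=3, p_4 = 3*259 + 115 = 892, q_4 = 3*9 + 4 = 31.
  i=5: a_5=1, p_5 = 1*892 + 259 = 1151, q_5 = 1*31 + 9 = 40.
Check: 1151^2 - 828*40^2 = 1324801 - 1324800 = 1, so (x, y) = (1151, 40) solves the equation, and by the theorem it is the least positive solution.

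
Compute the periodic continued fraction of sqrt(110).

[10; (2, 20)]

Write x_i = (sqrt(110) + m_i)/d_i with (m_0, d_0) = (0, 1). a_0 = floor(sqrt(110)) = 10, since 10^2 = 100 <= 110 < 121 = 11^2.
Iterate m_{i+1} = d_i*a_i - m_i, d_{i+1} = (110 - m_{i+1}^2)/d_i, a_{i+1} = floor((a_0 + m_{i+1})/d_{i+1}):
  m_1 = 1*10 - 0 = 10, d_1 = (110 - 10^2)/1 = 10/1 = 10, a_1 = floor((10 + 10)/10) = 2.
  m_2 = 10*2 - 10 = 10, d_2 = (110 - 10^2)/10 = 10/10 = 1, a_2 = floor((10 + 10)/1) = 20.
  m_3 = 1*20 - 10 = 10, d_3 = (110 - 10^2)/1 = 10/1 = 10: (m_3, d_3) = (m_1, d_1) = (10, 10), so from here the quotients repeat a_1, a_2; the period length is 2.
Hence the expansion of sqrt(110) is a_0 = 10 followed by the repeating block 2, 20 (period 2).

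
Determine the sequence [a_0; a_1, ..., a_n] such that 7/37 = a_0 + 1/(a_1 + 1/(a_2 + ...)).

Run the Euclidean algorithm on 7 and 37; the successive quotients are the partial quotients a_0, a_1, ... (each step inverts the fractional part left over by the previous one):
  7 = 0*37 + 7, so a_0 = 0.
  37 = 5*7 + 2, so a_1 = 5.
  7 = 3*2 + 1, so a_2 = 3.
  2 = 2*1 + 0, so a_3 = 2.
The remainder reaches 0 after 4 divisions, so the expansion has 4 partial quotients, read off in order.

[0; 5, 3, 2]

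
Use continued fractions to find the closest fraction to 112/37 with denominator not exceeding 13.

Expand x = 112/37 as a continued fraction with the Euclidean algorithm:
  112 = 3*37 + 1, so a_0 = 3.
  37 = 37*1 + 0, so a_1 = 37.
so x = [3; 37].
Convergents (p_i = a_i*p_{i-1} + p_{i-2}, q_i = a_i*q_{i-1} + q_{i-2} with p_{-2}=0, p_{-1}=1, q_{-2}=1, q_{-1}=0), until the denominator exceeds 13:
  i=0: a_0=3, p_0 = 3*1 + 0 = 3, q_0 = 3*0 + 1 = 1.
  i=1: a_1=37, p_1 = 37*3 + 1 = 112, q_1 = 37*1 + 0 = 37.
q_1 = 37 > 13, so the last convergent with denominator <= 13 is p_0/q_0 = 3/1.
The closest fraction with denominator <= 13 is either p_0/q_0 or the intermediate fraction (k*p_0 + p_{-1})/(k*q_0 + q_{-1}) with the largest k >= 1 whose denominator stays <= 13; these approach x as k grows, and every other convergent or intermediate fraction in range is farther away.
Largest k: floor((13 - q_{-1})/q_0) = floor((13 - 0)/1) = 13 (using the seeds p_{-1} = 1, q_{-1} = 0).
That gives (13*3 + 1)/(13*1 + 0) = 40/13.
Compare the errors: |x - 3/1| = |112*1 - 3*37|/(37*1) = 1/37, and |x - 40/13| = |112*13 - 40*37|/(37*13) = 24/481.
Cross-multiplying, 1*481 = 481 < 888 = 24*37, so 1/37 is smaller: the convergent 3/1 is closer to x than 40/13.

3/1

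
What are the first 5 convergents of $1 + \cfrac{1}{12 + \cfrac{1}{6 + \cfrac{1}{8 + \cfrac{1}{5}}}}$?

Using the convergent recurrence p_i = a_i*p_{i-1} + p_{i-2}, q_i = a_i*q_{i-1} + q_{i-2} with p_{-2}=0, p_{-1}=1, q_{-2}=1, q_{-1}=0:
  i=0: a_0=1, p_0 = 1*1 + 0 = 1, q_0 = 1*0 + 1 = 1.
  i=1: a_1=12, p_1 = 12*1 + 1 = 13, q_1 = 12*1 + 0 = 12.
  i=2: a_2=6, p_2 = 6*13 + 1 = 79, q_2 = 6*12 + 1 = 73.
  i=3: a_3=8, p_3 = 8*79 + 13 = 645, q_3 = 8*73 + 12 = 596.
  i=4: a_4=5, p_4 = 5*645 + 79 = 3304, q_4 = 5*596 + 73 = 3053.

1/1, 13/12, 79/73, 645/596, 3304/3053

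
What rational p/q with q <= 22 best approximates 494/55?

9/1

Expand x = 494/55 as a continued fraction with the Euclidean algorithm:
  494 = 8*55 + 54, so a_0 = 8.
  55 = 1*54 + 1, so a_1 = 1.
  54 = 54*1 + 0, so a_2 = 54.
so x = [8; 1, 54].
Convergents (p_i = a_i*p_{i-1} + p_{i-2}, q_i = a_i*q_{i-1} + q_{i-2} with p_{-2}=0, p_{-1}=1, q_{-2}=1, q_{-1}=0), until the denominator exceeds 22:
  i=0: a_0=8, p_0 = 8*1 + 0 = 8, q_0 = 8*0 + 1 = 1.
  i=1: a_1=1, p_1 = 1*8 + 1 = 9, q_1 = 1*1 + 0 = 1.
  i=2: a_2=54, p_2 = 54*9 + 8 = 494, q_2 = 54*1 + 1 = 55.
q_2 = 55 > 22, so the last convergent with denominator <= 22 is p_1/q_1 = 9/1.
The closest fraction with denominator <= 22 is either p_1/q_1 or the intermediate fraction (k*p_1 + p_0)/(k*q_1 + q_0) with the largest k >= 1 whose denominator stays <= 22; these approach x as k grows, and every other convergent or intermediate fraction in range is farther away.
Largest k: floor((22 - q_0)/q_1) = floor((22 - 1)/1) = 21.
That gives (21*9 + 8)/(21*1 + 1) = 197/22.
Compare the errors: |x - 9/1| = |494*1 - 9*55|/(55*1) = 1/55, and |x - 197/22| = |494*22 - 197*55|/(55*22) = 33/1210.
Cross-multiplying, 1*1210 = 1210 < 1815 = 33*55, so 1/55 is smaller: the convergent 9/1 is closer to x than 197/22.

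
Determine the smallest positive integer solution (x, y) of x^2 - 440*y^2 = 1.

(x, y) = (21, 1)

First expand sqrt(440) as a continued fraction. With x_i = (sqrt(440) + m_i)/d_i and (m_0, d_0) = (0, 1): a_0 = floor(sqrt(440)) = 20, since 20^2 = 400 <= 440 < 441 = 21^2.
Iterate m_{i+1} = d_i*a_i - m_i, d_{i+1} = (440 - m_{i+1}^2)/d_i, a_{i+1} = floor((a_0 + m_{i+1})/d_{i+1}):
  m_1 = 1*20 - 0 = 20, d_1 = (440 - 20^2)/1 = 40/1 = 40, a_1 = floor((20 + 20)/40) = 1.
  m_2 = 40*1 - 20 = 20, d_2 = (440 - 20^2)/40 = 40/40 = 1, a_2 = floor((20 + 20)/1) = 40.
  m_3 = 1*40 - 20 = 20, d_3 = (440 - 20^2)/1 = 40/1 = 40: (m_3, d_3) = (m_1, d_1) = (20, 40), so from here the quotients repeat a_1, a_2; the period length is 2.
So sqrt(440) = [20; (1, 40)] with period length k = 2.
k is even, so the fundamental solution of x^2 - 440y^2 = 1 is (p_{k-1}, q_{k-1}) = (p_1, q_1); compute convergents through index 1.
Convergents (p_i = a_i*p_{i-1} + p_{i-2}, q_i = a_i*q_{i-1} + q_{i-2} with p_{-2}=0, p_{-1}=1, q_{-2}=1, q_{-1}=0):
  i=0: a_0=20, p_0 = 20*1 + 0 = 20, q_0 = 20*0 + 1 = 1.
  i=1: a_1=1, p_1 = 1*20 + 1 = 21, q_1 = 1*1 + 0 = 1.
Check: 21^2 - 440*1^2 = 441 - 440 = 1, so (x, y) = (21, 1) solves the equation, and by the theorem it is the least positive solution.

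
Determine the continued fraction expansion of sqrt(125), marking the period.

Write x_i = (sqrt(125) + m_i)/d_i with (m_0, d_0) = (0, 1). a_0 = floor(sqrt(125)) = 11, since 11^2 = 121 <= 125 < 144 = 12^2.
Iterate m_{i+1} = d_i*a_i - m_i, d_{i+1} = (125 - m_{i+1}^2)/d_i, a_{i+1} = floor((a_0 + m_{i+1})/d_{i+1}):
  m_1 = 1*11 - 0 = 11, d_1 = (125 - 11^2)/1 = 4/1 = 4, a_1 = floor((11 + 11)/4) = 5.
  m_2 = 4*5 - 11 = 9, d_2 = (125 - 9^2)/4 = 44/4 = 11, a_2 = floor((11 + 9)/11) = 1.
  m_3 = 11*1 - 9 = 2, d_3 = (125 - 2^2)/11 = 121/11 = 11, a_3 = floor((11 + 2)/11) = 1.
  m_4 = 11*1 - 2 = 9, d_4 = (125 - 9^2)/11 = 44/11 = 4, a_4 = floor((11 + 9)/4) = 5.
  m_5 = 4*5 - 9 = 11, d_5 = (125 - 11^2)/4 = 4/4 = 1, a_5 = floor((11 + 11)/1) = 22.
  m_6 = 1*22 - 11 = 11, d_6 = (125 - 11^2)/1 = 4/1 = 4: (m_6, d_6) = (m_1, d_1) = (11, 4), so from here the quotients repeat a_1, ..., a_5; the period length is 5.
Hence the expansion of sqrt(125) is a_0 = 11 followed by the repeating block 5, 1, 1, 5, 22 (period 5).

[11; (5, 1, 1, 5, 22)]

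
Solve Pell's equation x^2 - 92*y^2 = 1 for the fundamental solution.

First expand sqrt(92) as a continued fraction. With x_i = (sqrt(92) + m_i)/d_i and (m_0, d_0) = (0, 1): a_0 = floor(sqrt(92)) = 9, since 9^2 = 81 <= 92 < 100 = 10^2.
Iterate m_{i+1} = d_i*a_i - m_i, d_{i+1} = (92 - m_{i+1}^2)/d_i, a_{i+1} = floor((a_0 + m_{i+1})/d_{i+1}):
  m_1 = 1*9 - 0 = 9, d_1 = (92 - 9^2)/1 = 11/1 = 11, a_1 = floor((9 + 9)/11) = 1.
  m_2 = 11*1 - 9 = 2, d_2 = (92 - 2^2)/11 = 88/11 = 8, a_2 = floor((9 + 2)/8) = 1.
  m_3 = 8*1 - 2 = 6, d_3 = (92 - 6^2)/8 = 56/8 = 7, a_3 = floor((9 + 6)/7) = 2.
  m_4 = 7*2 - 6 = 8, d_4 = (92 - 8^2)/7 = 28/7 = 4, a_4 = floor((9 + 8)/4) = 4.
  m_5 = 4*4 - 8 = 8, d_5 = (92 - 8^2)/4 = 28/4 = 7, a_5 = floor((9 + 8)/7) = 2.
  m_6 = 7*2 - 8 = 6, d_6 = (92 - 6^2)/7 = 56/7 = 8, a_6 = floor((9 + 6)/8) = 1.
  m_7 = 8*1 - 6 = 2, d_7 = (92 - 2^2)/8 = 88/8 = 11, a_7 = floor((9 + 2)/11) = 1.
  m_8 = 11*1 - 2 = 9, d_8 = (92 - 9^2)/11 = 11/11 = 1, a_8 = floor((9 + 9)/1) = 18.
  m_9 = 1*18 - 9 = 9, d_9 = (92 - 9^2)/1 = 11/1 = 11: (m_9, d_9) = (m_1, d_1) = (9, 11), so from here the quotients repeat a_1, ..., a_8; the period length is 8.
So sqrt(92) = [9; (1, 1, 2, 4, 2, 1, 1, 18)] with period length k = 8.
k is even, so the fundamental solution of x^2 - 92y^2 = 1 is (p_{k-1}, q_{k-1}) = (p_7, q_7); compute convergents through index 7.
Convergents (p_i = a_i*p_{i-1} + p_{i-2}, q_i = a_i*q_{i-1} + q_{i-2} with p_{-2}=0, p_{-1}=1, q_{-2}=1, q_{-1}=0):
  i=0: a_0=9, p_0 = 9*1 + 0 = 9, q_0 = 9*0 + 1 = 1.
  i=1: a_1=1, p_1 = 1*9 + 1 = 10, q_1 = 1*1 + 0 = 1.
  i=2: a_2=1, p_2 = 1*10 + 9 = 19, q_2 = 1*1 + 1 = 2.
  i=3: a_3=2, p_3 = 2*19 + 10 = 48, q_3 = 2*2 + 1 = 5.
  i=4: a_4=4, p_4 = 4*48 + 19 = 211, q_4 = 4*5 + 2 = 22.
  i=5: a_5=2, p_5 = 2*211 + 48 = 470, q_5 = 2*22 + 5 = 49.
  i=6: a_6=1, p_6 = 1*470 + 211 = 681, q_6 = 1*49 + 22 = 71.
  i=7: a_7=1, p_7 = 1*681 + 470 = 1151, q_7 = 1*71 + 49 = 120.
Check: 1151^2 - 92*120^2 = 1324801 - 1324800 = 1, so (x, y) = (1151, 120) solves the equation, and by the theorem it is the least positive solution.

(x, y) = (1151, 120)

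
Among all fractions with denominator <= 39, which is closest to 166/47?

113/32

Expand x = 166/47 as a continued fraction with the Euclidean algorithm:
  166 = 3*47 + 25, so a_0 = 3.
  47 = 1*25 + 22, so a_1 = 1.
  25 = 1*22 + 3, so a_2 = 1.
  22 = 7*3 + 1, so a_3 = 7.
  3 = 3*1 + 0, so a_4 = 3.
so x = [3; 1, 1, 7, 3].
Convergents (p_i = a_i*p_{i-1} + p_{i-2}, q_i = a_i*q_{i-1} + q_{i-2} with p_{-2}=0, p_{-1}=1, q_{-2}=1, q_{-1}=0), until the denominator exceeds 39:
  i=0: a_0=3, p_0 = 3*1 + 0 = 3, q_0 = 3*0 + 1 = 1.
  i=1: a_1=1, p_1 = 1*3 + 1 = 4, q_1 = 1*1 + 0 = 1.
  i=2: a_2=1, p_2 = 1*4 + 3 = 7, q_2 = 1*1 + 1 = 2.
  i=3: a_3=7, p_3 = 7*7 + 4 = 53, q_3 = 7*2 + 1 = 15.
  i=4: a_4=3, p_4 = 3*53 + 7 = 166, q_4 = 3*15 + 2 = 47.
q_4 = 47 > 39, so the last convergent with denominator <= 39 is p_3/q_3 = 53/15.
The closest fraction with denominator <= 39 is either p_3/q_3 or the intermediate fraction (k*p_3 + p_2)/(k*q_3 + q_2) with the largest k >= 1 whose denominator stays <= 39; these approach x as k grows, and every other convergent or intermediate fraction in range is farther away.
Largest k: floor((39 - q_2)/q_3) = floor((39 - 2)/15) = 2.
That gives (2*53 + 7)/(2*15 + 2) = 113/32.
Compare the errors: |x - 53/15| = |166*15 - 53*47|/(47*15) = 1/705, and |x - 113/32| = |166*32 - 113*47|/(47*32) = 1/1504.
Cross-multiplying, 1*705 = 705 < 1504 = 1*1504, so 1/1504 is smaller: the intermediate fraction 113/32 is closer to x than 53/15.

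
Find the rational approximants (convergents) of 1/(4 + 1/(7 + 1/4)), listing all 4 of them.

0/1, 1/4, 7/29, 29/120

Using the convergent recurrence p_i = a_i*p_{i-1} + p_{i-2}, q_i = a_i*q_{i-1} + q_{i-2} with p_{-2}=0, p_{-1}=1, q_{-2}=1, q_{-1}=0:
  i=0: a_0=0, p_0 = 0*1 + 0 = 0, q_0 = 0*0 + 1 = 1.
  i=1: a_1=4, p_1 = 4*0 + 1 = 1, q_1 = 4*1 + 0 = 4.
  i=2: a_2=7, p_2 = 7*1 + 0 = 7, q_2 = 7*4 + 1 = 29.
  i=3: a_3=4, p_3 = 4*7 + 1 = 29, q_3 = 4*29 + 4 = 120.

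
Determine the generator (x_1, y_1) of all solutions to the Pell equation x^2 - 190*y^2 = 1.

First expand sqrt(190) as a continued fraction. With x_i = (sqrt(190) + m_i)/d_i and (m_0, d_0) = (0, 1): a_0 = floor(sqrt(190)) = 13, since 13^2 = 169 <= 190 < 196 = 14^2.
Iterate m_{i+1} = d_i*a_i - m_i, d_{i+1} = (190 - m_{i+1}^2)/d_i, a_{i+1} = floor((a_0 + m_{i+1})/d_{i+1}):
  m_1 = 1*13 - 0 = 13, d_1 = (190 - 13^2)/1 = 21/1 = 21, a_1 = floor((13 + 13)/21) = 1.
  m_2 = 21*1 - 13 = 8, d_2 = (190 - 8^2)/21 = 126/21 = 6, a_2 = floor((13 + 8)/6) = 3.
  m_3 = 6*3 - 8 = 10, d_3 = (190 - 10^2)/6 = 90/6 = 15, a_3 = floor((13 + 10)/15) = 1.
  m_4 = 15*1 - 10 = 5, d_4 = (190 - 5^2)/15 = 165/15 = 11, a_4 = floor((13 + 5)/11) = 1.
  m_5 = 11*1 - 5 = 6, d_5 = (190 - 6^2)/11 = 154/11 = 14, a_5 = floor((13 + 6)/14) = 1.
  m_6 = 14*1 - 6 = 8, d_6 = (190 - 8^2)/14 = 126/14 = 9, a_6 = floor((13 + 8)/9) = 2.
  m_7 = 9*2 - 8 = 10, d_7 = (190 - 10^2)/9 = 90/9 = 10, a_7 = floor((13 + 10)/10) = 2.
  m_8 = 10*2 - 10 = 10, d_8 = (190 - 10^2)/10 = 90/10 = 9, a_8 = floor((13 + 10)/9) = 2.
  m_9 = 9*2 - 10 = 8, d_9 = (190 - 8^2)/9 = 126/9 = 14, a_9 = floor((13 + 8)/14) = 1.
  m_10 = 14*1 - 8 = 6, d_10 = (190 - 6^2)/14 = 154/14 = 11, a_10 = floor((13 + 6)/11) = 1.
  m_11 = 11*1 - 6 = 5, d_11 = (190 - 5^2)/11 = 165/11 = 15, a_11 = floor((13 + 5)/15) = 1.
  m_12 = 15*1 - 5 = 10, d_12 = (190 - 10^2)/15 = 90/15 = 6, a_12 = floor((13 + 10)/6) = 3.
  m_13 = 6*3 - 10 = 8, d_13 = (190 - 8^2)/6 = 126/6 = 21, a_13 = floor((13 + 8)/21) = 1.
  m_14 = 21*1 - 8 = 13, d_14 = (190 - 13^2)/21 = 21/21 = 1, a_14 = floor((13 + 13)/1) = 26.
  m_15 = 1*26 - 13 = 13, d_15 = (190 - 13^2)/1 = 21/1 = 21: (m_15, d_15) = (m_1, d_1) = (13, 21), so from here the quotients repeat a_1, ..., a_14; the period length is 14.
So sqrt(190) = [13; (1, 3, 1, 1, 1, 2, 2, 2, 1, 1, 1, 3, 1, 26)] with period length k = 14.
k is even, so the fundamental solution of x^2 - 190y^2 = 1 is (p_{k-1}, q_{k-1}) = (p_13, q_13); compute convergents through index 13.
Convergents (p_i = a_i*p_{i-1} + p_{i-2}, q_i = a_i*q_{i-1} + q_{i-2} with p_{-2}=0, p_{-1}=1, q_{-2}=1, q_{-1}=0):
  i=0: a_0=13, p_0 = 13*1 + 0 = 13, q_0 = 13*0 + 1 = 1.
  i=1: a_1=1, p_1 = 1*13 + 1 = 14, q_1 = 1*1 + 0 = 1.
  i=2: a_2=3, p_2 = 3*14 + 13 = 55, q_2 = 3*1 + 1 = 4.
  i=3: a_3=1, p_3 = 1*55 + 14 = 69, q_3 = 1*4 + 1 = 5.
  i=4: a_4=1, p_4 = 1*69 + 55 = 124, q_4 = 1*5 + 4 = 9.
  i=5: a_5=1, p_5 = 1*124 + 69 = 193, q_5 = 1*9 + 5 = 14.
  i=6: a_6=2, p_6 = 2*193 + 124 = 510, q_6 = 2*14 + 9 = 37.
  i=7: a_7=2, p_7 = 2*510 + 193 = 1213, q_7 = 2*37 + 14 = 88.
  i=8: a_8=2, p_8 = 2*1213 + 510 = 2936, q_8 = 2*88 + 37 = 213.
  i=9: a_9=1, p_9 = 1*2936 + 1213 = 4149, q_9 = 1*213 + 88 = 301.
  i=10: a_10=1, p_10 = 1*4149 + 2936 = 7085, q_10 = 1*301 + 213 = 514.
  i=11: a_11=1, p_11 = 1*7085 + 4149 = 11234, q_11 = 1*514 + 301 = 815.
  i=12: a_12=3, p_12 = 3*11234 + 7085 = 40787, q_12 = 3*815 + 514 = 2959.
  i=13: a_13=1, p_13 = 1*40787 + 11234 = 52021, q_13 = 1*2959 + 815 = 3774.
Check: 52021^2 - 190*3774^2 = 2706184441 - 2706184440 = 1, so (x, y) = (52021, 3774) solves the equation, and by the theorem it is the least positive solution.

(x, y) = (52021, 3774)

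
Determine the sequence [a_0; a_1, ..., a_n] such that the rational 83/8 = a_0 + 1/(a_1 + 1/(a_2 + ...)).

[10; 2, 1, 2]

Run the Euclidean algorithm on 83 and 8; the successive quotients are the partial quotients a_0, a_1, ... (each step inverts the fractional part left over by the previous one):
  83 = 10*8 + 3, so a_0 = 10.
  8 = 2*3 + 2, so a_1 = 2.
  3 = 1*2 + 1, so a_2 = 1.
  2 = 2*1 + 0, so a_3 = 2.
The remainder reaches 0 after 4 divisions, so the expansion has 4 partial quotients, read off in order.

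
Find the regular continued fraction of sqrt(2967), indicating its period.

Write x_i = (sqrt(2967) + m_i)/d_i with (m_0, d_0) = (0, 1). a_0 = floor(sqrt(2967)) = 54, since 54^2 = 2916 <= 2967 < 3025 = 55^2.
Iterate m_{i+1} = d_i*a_i - m_i, d_{i+1} = (2967 - m_{i+1}^2)/d_i, a_{i+1} = floor((a_0 + m_{i+1})/d_{i+1}):
  m_1 = 1*54 - 0 = 54, d_1 = (2967 - 54^2)/1 = 51/1 = 51, a_1 = floor((54 + 54)/51) = 2.
  m_2 = 51*2 - 54 = 48, d_2 = (2967 - 48^2)/51 = 663/51 = 13, a_2 = floor((54 + 48)/13) = 7.
  m_3 = 13*7 - 48 = 43, d_3 = (2967 - 43^2)/13 = 1118/13 = 86, a_3 = floor((54 + 43)/86) = 1.
  m_4 = 86*1 - 43 = 43, d_4 = (2967 - 43^2)/86 = 1118/86 = 13, a_4 = floor((54 + 43)/13) = 7.
  m_5 = 13*7 - 43 = 48, d_5 = (2967 - 48^2)/13 = 663/13 = 51, a_5 = floor((54 + 48)/51) = 2.
  m_6 = 51*2 - 48 = 54, d_6 = (2967 - 54^2)/51 = 51/51 = 1, a_6 = floor((54 + 54)/1) = 108.
  m_7 = 1*108 - 54 = 54, d_7 = (2967 - 54^2)/1 = 51/1 = 51: (m_7, d_7) = (m_1, d_1) = (54, 51), so from here the quotients repeat a_1, ..., a_6; the period length is 6.
Hence the expansion of sqrt(2967) is a_0 = 54 followed by the repeating block 2, 7, 1, 7, 2, 108 (period 6).

[54; (2, 7, 1, 7, 2, 108)]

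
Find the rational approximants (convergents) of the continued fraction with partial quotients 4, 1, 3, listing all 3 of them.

4/1, 5/1, 19/4

Using the convergent recurrence p_i = a_i*p_{i-1} + p_{i-2}, q_i = a_i*q_{i-1} + q_{i-2} with p_{-2}=0, p_{-1}=1, q_{-2}=1, q_{-1}=0:
  i=0: a_0=4, p_0 = 4*1 + 0 = 4, q_0 = 4*0 + 1 = 1.
  i=1: a_1=1, p_1 = 1*4 + 1 = 5, q_1 = 1*1 + 0 = 1.
  i=2: a_2=3, p_2 = 3*5 + 4 = 19, q_2 = 3*1 + 1 = 4.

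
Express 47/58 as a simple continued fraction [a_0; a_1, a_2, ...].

Run the Euclidean algorithm on 47 and 58; the successive quotients are the partial quotients a_0, a_1, ... (each step inverts the fractional part left over by the previous one):
  47 = 0*58 + 47, so a_0 = 0.
  58 = 1*47 + 11, so a_1 = 1.
  47 = 4*11 + 3, so a_2 = 4.
  11 = 3*3 + 2, so a_3 = 3.
  3 = 1*2 + 1, so a_4 = 1.
  2 = 2*1 + 0, so a_5 = 2.
The remainder reaches 0 after 6 divisions, so the expansion has 6 partial quotients, read off in order.

[0; 1, 4, 3, 1, 2]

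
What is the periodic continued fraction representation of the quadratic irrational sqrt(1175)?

[34; (3, 1, 1, 2, 5, 1, 5, 2, 1, 1, 3, 68)]

Write x_i = (sqrt(1175) + m_i)/d_i with (m_0, d_0) = (0, 1). a_0 = floor(sqrt(1175)) = 34, since 34^2 = 1156 <= 1175 < 1225 = 35^2.
Iterate m_{i+1} = d_i*a_i - m_i, d_{i+1} = (1175 - m_{i+1}^2)/d_i, a_{i+1} = floor((a_0 + m_{i+1})/d_{i+1}):
  m_1 = 1*34 - 0 = 34, d_1 = (1175 - 34^2)/1 = 19/1 = 19, a_1 = floor((34 + 34)/19) = 3.
  m_2 = 19*3 - 34 = 23, d_2 = (1175 - 23^2)/19 = 646/19 = 34, a_2 = floor((34 + 23)/34) = 1.
  m_3 = 34*1 - 23 = 11, d_3 = (1175 - 11^2)/34 = 1054/34 = 31, a_3 = floor((34 + 11)/31) = 1.
  m_4 = 31*1 - 11 = 20, d_4 = (1175 - 20^2)/31 = 775/31 = 25, a_4 = floor((34 + 20)/25) = 2.
  m_5 = 25*2 - 20 = 30, d_5 = (1175 - 30^2)/25 = 275/25 = 11, a_5 = floor((34 + 30)/11) = 5.
  m_6 = 11*5 - 30 = 25, d_6 = (1175 - 25^2)/11 = 550/11 = 50, a_6 = floor((34 + 25)/50) = 1.
  m_7 = 50*1 - 25 = 25, d_7 = (1175 - 25^2)/50 = 550/50 = 11, a_7 = floor((34 + 25)/11) = 5.
  m_8 = 11*5 - 25 = 30, d_8 = (1175 - 30^2)/11 = 275/11 = 25, a_8 = floor((34 + 30)/25) = 2.
  m_9 = 25*2 - 30 = 20, d_9 = (1175 - 20^2)/25 = 775/25 = 31, a_9 = floor((34 + 20)/31) = 1.
  m_10 = 31*1 - 20 = 11, d_10 = (1175 - 11^2)/31 = 1054/31 = 34, a_10 = floor((34 + 11)/34) = 1.
  m_11 = 34*1 - 11 = 23, d_11 = (1175 - 23^2)/34 = 646/34 = 19, a_11 = floor((34 + 23)/19) = 3.
  m_12 = 19*3 - 23 = 34, d_12 = (1175 - 34^2)/19 = 19/19 = 1, a_12 = floor((34 + 34)/1) = 68.
  m_13 = 1*68 - 34 = 34, d_13 = (1175 - 34^2)/1 = 19/1 = 19: (m_13, d_13) = (m_1, d_1) = (34, 19), so from here the quotients repeat a_1, ..., a_12; the period length is 12.
Hence the expansion of sqrt(1175) is a_0 = 34 followed by the repeating block 3, 1, 1, 2, 5, 1, 5, 2, 1, 1, 3, 68 (period 12).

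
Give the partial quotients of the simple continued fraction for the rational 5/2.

Run the Euclidean algorithm on 5 and 2; the successive quotients are the partial quotients a_0, a_1, ... (each step inverts the fractional part left over by the previous one):
  5 = 2*2 + 1, so a_0 = 2.
  2 = 2*1 + 0, so a_1 = 2.
The remainder reaches 0 after 2 divisions, so the expansion has 2 partial quotients, read off in order.

[2; 2]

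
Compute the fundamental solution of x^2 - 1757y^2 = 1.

First expand sqrt(1757) as a continued fraction. With x_i = (sqrt(1757) + m_i)/d_i and (m_0, d_0) = (0, 1): a_0 = floor(sqrt(1757)) = 41, since 41^2 = 1681 <= 1757 < 1764 = 42^2.
Iterate m_{i+1} = d_i*a_i - m_i, d_{i+1} = (1757 - m_{i+1}^2)/d_i, a_{i+1} = floor((a_0 + m_{i+1})/d_{i+1}):
  m_1 = 1*41 - 0 = 41, d_1 = (1757 - 41^2)/1 = 76/1 = 76, a_1 = floor((41 + 41)/76) = 1.
  m_2 = 76*1 - 41 = 35, d_2 = (1757 - 35^2)/76 = 532/76 = 7, a_2 = floor((41 + 35)/7) = 10.
  m_3 = 7*10 - 35 = 35, d_3 = (1757 - 35^2)/7 = 532/7 = 76, a_3 = floor((41 + 35)/76) = 1.
  m_4 = 76*1 - 35 = 41, d_4 = (1757 - 41^2)/76 = 76/76 = 1, a_4 = floor((41 + 41)/1) = 82.
  m_5 = 1*82 - 41 = 41, d_5 = (1757 - 41^2)/1 = 76/1 = 76: (m_5, d_5) = (m_1, d_1) = (41, 76), so from here the quotients repeat a_1, ..., a_4; the period length is 4.
So sqrt(1757) = [41; (1, 10, 1, 82)] with period length k = 4.
k is even, so the fundamental solution of x^2 - 1757y^2 = 1 is (p_{k-1}, q_{k-1}) = (p_3, q_3); compute convergents through index 3.
Convergents (p_i = a_i*p_{i-1} + p_{i-2}, q_i = a_i*q_{i-1} + q_{i-2} with p_{-2}=0, p_{-1}=1, q_{-2}=1, q_{-1}=0):
  i=0: a_0=41, p_0 = 41*1 + 0 = 41, q_0 = 41*0 + 1 = 1.
  i=1: a_1=1, p_1 = 1*41 + 1 = 42, q_1 = 1*1 + 0 = 1.
  i=2: a_2=10, p_2 = 10*42 + 41 = 461, q_2 = 10*1 + 1 = 11.
  i=3: a_3=1, p_3 = 1*461 + 42 = 503, q_3 = 1*11 + 1 = 12.
Check: 503^2 - 1757*12^2 = 253009 - 253008 = 1, so (x, y) = (503, 12) solves the equation, and by the theorem it is the least positive solution.

(x, y) = (503, 12)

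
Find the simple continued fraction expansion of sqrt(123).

[11; (11, 22)]

Write x_i = (sqrt(123) + m_i)/d_i with (m_0, d_0) = (0, 1). a_0 = floor(sqrt(123)) = 11, since 11^2 = 121 <= 123 < 144 = 12^2.
Iterate m_{i+1} = d_i*a_i - m_i, d_{i+1} = (123 - m_{i+1}^2)/d_i, a_{i+1} = floor((a_0 + m_{i+1})/d_{i+1}):
  m_1 = 1*11 - 0 = 11, d_1 = (123 - 11^2)/1 = 2/1 = 2, a_1 = floor((11 + 11)/2) = 11.
  m_2 = 2*11 - 11 = 11, d_2 = (123 - 11^2)/2 = 2/2 = 1, a_2 = floor((11 + 11)/1) = 22.
  m_3 = 1*22 - 11 = 11, d_3 = (123 - 11^2)/1 = 2/1 = 2: (m_3, d_3) = (m_1, d_1) = (11, 2), so from here the quotients repeat a_1, a_2; the period length is 2.
Hence the expansion of sqrt(123) is a_0 = 11 followed by the repeating block 11, 22 (period 2).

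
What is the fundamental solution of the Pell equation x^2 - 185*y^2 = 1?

First expand sqrt(185) as a continued fraction. With x_i = (sqrt(185) + m_i)/d_i and (m_0, d_0) = (0, 1): a_0 = floor(sqrt(185)) = 13, since 13^2 = 169 <= 185 < 196 = 14^2.
Iterate m_{i+1} = d_i*a_i - m_i, d_{i+1} = (185 - m_{i+1}^2)/d_i, a_{i+1} = floor((a_0 + m_{i+1})/d_{i+1}):
  m_1 = 1*13 - 0 = 13, d_1 = (185 - 13^2)/1 = 16/1 = 16, a_1 = floor((13 + 13)/16) = 1.
  m_2 = 16*1 - 13 = 3, d_2 = (185 - 3^2)/16 = 176/16 = 11, a_2 = floor((13 + 3)/11) = 1.
  m_3 = 11*1 - 3 = 8, d_3 = (185 - 8^2)/11 = 121/11 = 11, a_3 = floor((13 + 8)/11) = 1.
  m_4 = 11*1 - 8 = 3, d_4 = (185 - 3^2)/11 = 176/11 = 16, a_4 = floor((13 + 3)/16) = 1.
  m_5 = 16*1 - 3 = 13, d_5 = (185 - 13^2)/16 = 16/16 = 1, a_5 = floor((13 + 13)/1) = 26.
  m_6 = 1*26 - 13 = 13, d_6 = (185 - 13^2)/1 = 16/1 = 16: (m_6, d_6) = (m_1, d_1) = (13, 16), so from here the quotients repeat a_1, ..., a_5; the period length is 5.
So sqrt(185) = [13; (1, 1, 1, 1, 26)] with period length k = 5.
k is odd, so (p_{k-1}, q_{k-1}) only solves x^2 - 185y^2 = -1 and the fundamental solution of x^2 - 185y^2 = 1 is (p_{2k-1}, q_{2k-1}) = (p_9, q_9); compute convergents through index 9, running through the period twice.
Convergents (p_i = a_i*p_{i-1} + p_{i-2}, q_i = a_i*q_{i-1} + q_{i-2} with p_{-2}=0, p_{-1}=1, q_{-2}=1, q_{-1}=0):
  i=0: a_0=13, p_0 = 13*1 + 0 = 13, q_0 = 13*0 + 1 = 1.
  i=1: a_1=1, p_1 = 1*13 + 1 = 14, q_1 = 1*1 + 0 = 1.
  i=2: a_2=1, p_2 = 1*14 + 13 = 27, q_2 = 1*1 + 1 = 2.
  i=3: a_3=1, p_3 = 1*27 + 14 = 41, q_3 = 1*2 + 1 = 3.
  i=4: a_4=1, p_4 = 1*41 + 27 = 68, q_4 = 1*3 + 2 = 5.
  i=5: a_5=26, p_5 = 26*68 + 41 = 1809, q_5 = 26*5 + 3 = 133.
  i=6: a_6=1, p_6 = 1*1809 + 68 = 1877, q_6 = 1*133 + 5 = 138.
  i=7: a_7=1, p_7 = 1*1877 + 1809 = 3686, q_7 = 1*138 + 133 = 271.
  i=8: a_8=1, p_8 = 1*3686 + 1877 = 5563, q_8 = 1*271 + 138 = 409.
  i=9: a_9=1, p_9 = 1*5563 + 3686 = 9249, q_9 = 1*409 + 271 = 680.
Indeed p_4^2 - 185*q_4^2 = 4624 - 4625 = -1, not +1.
Check: 9249^2 - 185*680^2 = 85544001 - 85544000 = 1, so (x, y) = (9249, 680) solves the equation, and by the theorem it is the least positive solution.

(x, y) = (9249, 680)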